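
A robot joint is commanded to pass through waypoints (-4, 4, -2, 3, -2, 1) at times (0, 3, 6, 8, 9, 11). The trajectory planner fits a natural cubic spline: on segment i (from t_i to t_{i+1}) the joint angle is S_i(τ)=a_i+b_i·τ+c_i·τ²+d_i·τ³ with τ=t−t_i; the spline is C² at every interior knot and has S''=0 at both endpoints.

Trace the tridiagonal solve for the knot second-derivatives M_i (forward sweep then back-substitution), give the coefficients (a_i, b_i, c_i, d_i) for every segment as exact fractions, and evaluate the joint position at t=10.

  seg 0: a=-4 b=33001/7194 c=0 d=-13817/64746
  seg 1: a=4 b=-4225/3597 c=-13817/7194 d=35513/64746
  seg 2: a=-2 b=15187/7194 c=3616/1199 d=-20297/14388
  seg 3: a=3 b=-1801/654 c=-13065/2398 d=11518/3597
  seg 4: a=-2 b=-29093/7194 c=9971/2398 d=-9971/14388
S(10) = -12369/4796

Δ: Δ0=8/3, Δ1=-2, Δ2=5/2, Δ3=-5, Δ4=3/2
row 1: diag=12, rhs=-28; c'=1/4, d'=-7/3
row 2: denom=10−3·1/4=37/4; d'=(27−3·-7/3)/(37/4)=136/37
row 3: denom=6−2·8/37=206/37; d'=(-45−2·136/37)/(206/37)=-1937/206
row 4: denom=6−1·37/206=1199/206; d'=(39−1·-1937/206)/(1199/206)=9971/1199
back: M4=9971/1199
back: M3=-1937/206−37/206·9971/1199=-13065/1199
back: M2=136/37−8/37·-13065/1199=7232/1199
back: M1=-7/3−1/4·7232/1199=-13817/3597
M: M0=0, M1=-13817/3597, M2=7232/1199, M3=-13065/1199, M4=9971/1199, M5=0
seg 0: a=-4, c=M0/2=0, d=(M1−M0)/(6·3)=-13817/64746, b=Δ0−h0·(2M0+M1)/6=33001/7194
seg 1: a=4, c=M1/2=-13817/7194, d=(M2−M1)/(6·3)=35513/64746, b=Δ1−h1·(2M1+M2)/6=-4225/3597
seg 2: a=-2, c=M2/2=3616/1199, d=(M3−M2)/(6·2)=-20297/14388, b=Δ2−h2·(2M2+M3)/6=15187/7194
seg 3: a=3, c=M3/2=-13065/2398, d=(M4−M3)/(6·1)=11518/3597, b=Δ3−h3·(2M3+M4)/6=-1801/654
seg 4: a=-2, c=M4/2=9971/2398, d=(M5−M4)/(6·2)=-9971/14388, b=Δ4−h4·(2M4+M5)/6=-29093/7194
t_q=10 → seg 4, τ=1; S=-2+-29093/7194·τ+9971/2398·τ²+-9971/14388·τ³=-12369/4796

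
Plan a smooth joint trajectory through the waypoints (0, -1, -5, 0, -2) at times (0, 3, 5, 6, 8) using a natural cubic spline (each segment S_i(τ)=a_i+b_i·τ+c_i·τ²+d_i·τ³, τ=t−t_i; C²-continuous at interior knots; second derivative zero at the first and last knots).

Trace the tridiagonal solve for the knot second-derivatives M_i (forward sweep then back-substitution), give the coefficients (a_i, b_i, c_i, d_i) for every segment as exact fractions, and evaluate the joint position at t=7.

  seg 0: a=0 b=1063/978 c=0 d=-463/2934
  seg 1: a=-1 b=-1552/489 c=-463/326 d=1963/1956
  seg 2: a=-5 b=1559/489 c=750/163 d=-1364/489
  seg 3: a=0 b=1967/489 c=-614/163 d=307/489
S(7) = 144/163

Δ: Δ0=-1/3, Δ1=-2, Δ2=5, Δ3=-1
row 1: diag=10, rhs=-10; c'=1/5, d'=-1
row 2: denom=6−2·1/5=28/5; d'=(42−2·-1)/(28/5)=55/7
row 3: denom=6−1·5/28=163/28; d'=(-36−1·55/7)/(163/28)=-1228/163
back: M3=-1228/163
back: M2=55/7−5/28·-1228/163=1500/163
back: M1=-1−1/5·1500/163=-463/163
M: M0=0, M1=-463/163, M2=1500/163, M3=-1228/163, M4=0
seg 0: a=0, c=M0/2=0, d=(M1−M0)/(6·3)=-463/2934, b=Δ0−h0·(2M0+M1)/6=1063/978
seg 1: a=-1, c=M1/2=-463/326, d=(M2−M1)/(6·2)=1963/1956, b=Δ1−h1·(2M1+M2)/6=-1552/489
seg 2: a=-5, c=M2/2=750/163, d=(M3−M2)/(6·1)=-1364/489, b=Δ2−h2·(2M2+M3)/6=1559/489
seg 3: a=0, c=M3/2=-614/163, d=(M4−M3)/(6·2)=307/489, b=Δ3−h3·(2M3+M4)/6=1967/489
t_q=7 → seg 3, τ=1; S=0+1967/489·τ+-614/163·τ²+307/489·τ³=144/163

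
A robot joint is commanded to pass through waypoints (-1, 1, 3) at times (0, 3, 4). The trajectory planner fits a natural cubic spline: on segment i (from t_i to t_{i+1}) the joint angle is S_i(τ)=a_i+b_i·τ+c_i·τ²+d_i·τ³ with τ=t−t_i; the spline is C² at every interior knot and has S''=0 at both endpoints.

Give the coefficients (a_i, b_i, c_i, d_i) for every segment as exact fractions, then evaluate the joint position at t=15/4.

  seg 0: a=-1 b=1/6 c=0 d=1/18
  seg 1: a=1 b=5/3 c=1/2 d=-1/6
S(15/4) = 315/128

Δ: Δ0=2/3, Δ1=2
row 1: diag=8, rhs=8; c'=1/8, d'=1
back: M1=1
M: M0=0, M1=1, M2=0
seg 0: a=-1, c=M0/2=0, d=(M1−M0)/(6·3)=1/18, b=Δ0−h0·(2M0+M1)/6=1/6
seg 1: a=1, c=M1/2=1/2, d=(M2−M1)/(6·1)=-1/6, b=Δ1−h1·(2M1+M2)/6=5/3
t_q=15/4 → seg 1, τ=3/4; S=1+5/3·τ+1/2·τ²+-1/6·τ³=315/128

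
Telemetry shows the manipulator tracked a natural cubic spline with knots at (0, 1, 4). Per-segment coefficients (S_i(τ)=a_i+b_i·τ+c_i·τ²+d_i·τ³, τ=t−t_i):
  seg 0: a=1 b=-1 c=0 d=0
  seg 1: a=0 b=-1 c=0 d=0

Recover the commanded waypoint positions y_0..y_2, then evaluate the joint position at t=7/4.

y_0 = S_0(0) = a_0 = 1
y_1 = S_1(0) = a_1 = 0
y_2 = S_1(3) = -3
t_q=7/4 is in segment 1 (τ=3/4); S_1(τ)=-3/4

y_0=1 y_1=0 y_2=-3
S(7/4) = -3/4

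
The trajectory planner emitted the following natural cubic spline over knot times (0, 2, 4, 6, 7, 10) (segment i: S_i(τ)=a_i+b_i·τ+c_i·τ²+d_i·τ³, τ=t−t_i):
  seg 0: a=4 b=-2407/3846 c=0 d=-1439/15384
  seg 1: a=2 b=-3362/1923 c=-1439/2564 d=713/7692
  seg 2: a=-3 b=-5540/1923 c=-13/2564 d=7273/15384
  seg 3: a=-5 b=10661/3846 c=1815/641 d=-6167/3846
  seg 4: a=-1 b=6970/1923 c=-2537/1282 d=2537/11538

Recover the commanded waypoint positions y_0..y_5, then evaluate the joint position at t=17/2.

y_0=4 y_1=2 y_2=-3 y_3=-5 y_4=-1 y_5=-2
S(17/2) = 7449/10256

y_0 = S_0(0) = a_0 = 4
y_1 = S_1(0) = a_1 = 2
y_2 = S_2(0) = a_2 = -3
y_3 = S_3(0) = a_3 = -5
y_4 = S_4(0) = a_4 = -1
y_5 = S_4(3) = -2
t_q=17/2 is in segment 4 (τ=3/2); S_4(τ)=7449/10256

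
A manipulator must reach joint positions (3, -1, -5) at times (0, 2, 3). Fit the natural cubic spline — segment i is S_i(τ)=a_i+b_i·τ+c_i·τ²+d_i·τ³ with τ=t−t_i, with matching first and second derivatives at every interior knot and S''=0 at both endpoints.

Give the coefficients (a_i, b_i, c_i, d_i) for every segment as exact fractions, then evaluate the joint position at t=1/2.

Δ: Δ0=-2, Δ1=-4
row 1: diag=6, rhs=-12; c'=1/6, d'=-2
back: M1=-2
M: M0=0, M1=-2, M2=0
seg 0: a=3, c=M0/2=0, d=(M1−M0)/(6·2)=-1/6, b=Δ0−h0·(2M0+M1)/6=-4/3
seg 1: a=-1, c=M1/2=-1, d=(M2−M1)/(6·1)=1/3, b=Δ1−h1·(2M1+M2)/6=-10/3
t_q=1/2 → seg 0, τ=1/2; S=3+-4/3·τ+0·τ²+-1/6·τ³=37/16

  seg 0: a=3 b=-4/3 c=0 d=-1/6
  seg 1: a=-1 b=-10/3 c=-1 d=1/3
S(1/2) = 37/16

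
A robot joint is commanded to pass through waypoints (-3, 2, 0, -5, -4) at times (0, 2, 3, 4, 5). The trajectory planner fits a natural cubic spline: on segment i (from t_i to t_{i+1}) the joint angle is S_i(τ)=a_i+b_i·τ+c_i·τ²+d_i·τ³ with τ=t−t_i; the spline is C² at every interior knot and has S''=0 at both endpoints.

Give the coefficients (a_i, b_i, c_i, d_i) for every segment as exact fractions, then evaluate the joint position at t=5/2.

Δ: Δ0=5/2, Δ1=-2, Δ2=-5, Δ3=1
row 1: diag=6, rhs=-27; c'=1/6, d'=-9/2
row 2: denom=4−1·1/6=23/6; d'=(-18−1·-9/2)/(23/6)=-81/23
row 3: denom=4−1·6/23=86/23; d'=(36−1·-81/23)/(86/23)=909/86
back: M3=909/86
back: M2=-81/23−6/23·909/86=-270/43
back: M1=-9/2−1/6·-270/43=-297/86
M: M0=0, M1=-297/86, M2=-270/43, M3=909/86, M4=0
seg 0: a=-3, c=M0/2=0, d=(M1−M0)/(6·2)=-99/344, b=Δ0−h0·(2M0+M1)/6=157/43
seg 1: a=2, c=M1/2=-297/172, d=(M2−M1)/(6·1)=-81/172, b=Δ1−h1·(2M1+M2)/6=17/86
seg 2: a=0, c=M2/2=-135/43, d=(M3−M2)/(6·1)=483/172, b=Δ2−h2·(2M2+M3)/6=-803/172
seg 3: a=-5, c=M3/2=909/172, d=(M4−M3)/(6·1)=-303/172, b=Δ3−h3·(2M3+M4)/6=-217/86
t_q=5/2 → seg 1, τ=1/2; S=2+17/86·τ+-297/172·τ²+-81/172·τ³=2213/1376

  seg 0: a=-3 b=157/43 c=0 d=-99/344
  seg 1: a=2 b=17/86 c=-297/172 d=-81/172
  seg 2: a=0 b=-803/172 c=-135/43 d=483/172
  seg 3: a=-5 b=-217/86 c=909/172 d=-303/172
S(5/2) = 2213/1376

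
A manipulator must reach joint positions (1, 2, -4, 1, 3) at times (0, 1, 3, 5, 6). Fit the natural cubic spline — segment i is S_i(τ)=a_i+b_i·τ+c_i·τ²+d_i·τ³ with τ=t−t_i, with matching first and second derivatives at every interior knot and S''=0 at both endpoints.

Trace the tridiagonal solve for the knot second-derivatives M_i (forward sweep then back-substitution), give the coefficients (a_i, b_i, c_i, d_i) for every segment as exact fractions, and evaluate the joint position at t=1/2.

  seg 0: a=1 b=121/60 c=0 d=-61/60
  seg 1: a=2 b=-31/30 c=-61/20 d=31/30
  seg 2: a=-4 b=-5/6 c=63/20 d=-89/120
  seg 3: a=1 b=43/15 c=-13/10 d=13/30
S(1/2) = 301/160

Δ: Δ0=1, Δ1=-3, Δ2=5/2, Δ3=2
row 1: diag=6, rhs=-24; c'=1/3, d'=-4
row 2: denom=8−2·1/3=22/3; d'=(33−2·-4)/(22/3)=123/22
row 3: denom=6−2·3/11=60/11; d'=(-3−2·123/22)/(60/11)=-13/5
back: M3=-13/5
back: M2=123/22−3/11·-13/5=63/10
back: M1=-4−1/3·63/10=-61/10
M: M0=0, M1=-61/10, M2=63/10, M3=-13/5, M4=0
seg 0: a=1, c=M0/2=0, d=(M1−M0)/(6·1)=-61/60, b=Δ0−h0·(2M0+M1)/6=121/60
seg 1: a=2, c=M1/2=-61/20, d=(M2−M1)/(6·2)=31/30, b=Δ1−h1·(2M1+M2)/6=-31/30
seg 2: a=-4, c=M2/2=63/20, d=(M3−M2)/(6·2)=-89/120, b=Δ2−h2·(2M2+M3)/6=-5/6
seg 3: a=1, c=M3/2=-13/10, d=(M4−M3)/(6·1)=13/30, b=Δ3−h3·(2M3+M4)/6=43/15
t_q=1/2 → seg 0, τ=1/2; S=1+121/60·τ+0·τ²+-61/60·τ³=301/160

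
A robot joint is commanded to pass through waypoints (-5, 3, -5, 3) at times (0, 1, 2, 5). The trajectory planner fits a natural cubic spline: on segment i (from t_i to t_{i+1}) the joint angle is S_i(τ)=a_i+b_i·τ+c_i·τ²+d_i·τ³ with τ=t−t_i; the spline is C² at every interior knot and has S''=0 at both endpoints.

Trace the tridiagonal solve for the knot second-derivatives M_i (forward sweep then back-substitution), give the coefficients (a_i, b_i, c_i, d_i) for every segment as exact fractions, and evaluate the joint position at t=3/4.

  seg 0: a=-5 b=1160/93 c=0 d=-416/93
  seg 1: a=3 b=-88/93 c=-416/31 d=592/93
  seg 2: a=-5 b=-808/93 c=176/31 d=-176/279
S(3/4) = 153/62

Δ: Δ0=8, Δ1=-8, Δ2=8/3
row 1: diag=4, rhs=-96; c'=1/4, d'=-24
row 2: denom=8−1·1/4=31/4; d'=(64−1·-24)/(31/4)=352/31
back: M2=352/31
back: M1=-24−1/4·352/31=-832/31
M: M0=0, M1=-832/31, M2=352/31, M3=0
seg 0: a=-5, c=M0/2=0, d=(M1−M0)/(6·1)=-416/93, b=Δ0−h0·(2M0+M1)/6=1160/93
seg 1: a=3, c=M1/2=-416/31, d=(M2−M1)/(6·1)=592/93, b=Δ1−h1·(2M1+M2)/6=-88/93
seg 2: a=-5, c=M2/2=176/31, d=(M3−M2)/(6·3)=-176/279, b=Δ2−h2·(2M2+M3)/6=-808/93
t_q=3/4 → seg 0, τ=3/4; S=-5+1160/93·τ+0·τ²+-416/93·τ³=153/62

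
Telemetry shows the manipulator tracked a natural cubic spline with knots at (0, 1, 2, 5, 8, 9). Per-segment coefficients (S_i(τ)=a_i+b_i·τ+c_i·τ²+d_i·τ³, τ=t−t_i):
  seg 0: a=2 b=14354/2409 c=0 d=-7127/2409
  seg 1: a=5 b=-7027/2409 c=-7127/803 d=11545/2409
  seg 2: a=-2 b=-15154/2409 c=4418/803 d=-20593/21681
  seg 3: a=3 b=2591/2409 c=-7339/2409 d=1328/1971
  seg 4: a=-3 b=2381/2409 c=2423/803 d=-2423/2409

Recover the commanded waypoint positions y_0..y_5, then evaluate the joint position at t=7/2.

y_0=2 y_1=5 y_2=-2 y_3=3 y_4=-3 y_5=0
S(7/2) = -14533/6424

y_0 = S_0(0) = a_0 = 2
y_1 = S_1(0) = a_1 = 5
y_2 = S_2(0) = a_2 = -2
y_3 = S_3(0) = a_3 = 3
y_4 = S_4(0) = a_4 = -3
y_5 = S_4(1) = 0
t_q=7/2 is in segment 2 (τ=3/2); S_2(τ)=-14533/6424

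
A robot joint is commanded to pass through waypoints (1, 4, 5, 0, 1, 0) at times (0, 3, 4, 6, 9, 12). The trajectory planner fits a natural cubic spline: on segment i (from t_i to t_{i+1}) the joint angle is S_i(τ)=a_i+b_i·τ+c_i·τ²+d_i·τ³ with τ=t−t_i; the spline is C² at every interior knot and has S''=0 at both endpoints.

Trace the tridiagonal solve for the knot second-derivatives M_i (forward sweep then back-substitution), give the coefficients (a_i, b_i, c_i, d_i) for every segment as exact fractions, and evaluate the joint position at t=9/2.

  seg 0: a=1 b=767/1074 c=0 d=307/9666
  seg 1: a=4 b=844/537 c=307/1074 d=-307/358
  seg 2: a=5 b=-461/1074 c=-1228/537 d=112/179
  seg 3: a=0 b=-2221/1074 c=788/537 d=-2149/9666
  seg 4: a=1 b=394/537 c=-191/358 d=191/3222
S(9/2) = 3073/716

Δ: Δ0=1, Δ1=1, Δ2=-5/2, Δ3=1/3, Δ4=-1/3
row 1: diag=8, rhs=0; c'=1/8, d'=0
row 2: denom=6−1·1/8=47/8; d'=(-21−1·0)/(47/8)=-168/47
row 3: denom=10−2·16/47=438/47; d'=(17−2·-168/47)/(438/47)=1135/438
row 4: denom=12−3·47/146=1611/146; d'=(-4−3·1135/438)/(1611/146)=-191/179
back: M4=-191/179
back: M3=1135/438−47/146·-191/179=1576/537
back: M2=-168/47−16/47·1576/537=-2456/537
back: M1=0−1/8·-2456/537=307/537
M: M0=0, M1=307/537, M2=-2456/537, M3=1576/537, M4=-191/179, M5=0
seg 0: a=1, c=M0/2=0, d=(M1−M0)/(6·3)=307/9666, b=Δ0−h0·(2M0+M1)/6=767/1074
seg 1: a=4, c=M1/2=307/1074, d=(M2−M1)/(6·1)=-307/358, b=Δ1−h1·(2M1+M2)/6=844/537
seg 2: a=5, c=M2/2=-1228/537, d=(M3−M2)/(6·2)=112/179, b=Δ2−h2·(2M2+M3)/6=-461/1074
seg 3: a=0, c=M3/2=788/537, d=(M4−M3)/(6·3)=-2149/9666, b=Δ3−h3·(2M3+M4)/6=-2221/1074
seg 4: a=1, c=M4/2=-191/358, d=(M5−M4)/(6·3)=191/3222, b=Δ4−h4·(2M4+M5)/6=394/537
t_q=9/2 → seg 2, τ=1/2; S=5+-461/1074·τ+-1228/537·τ²+112/179·τ³=3073/716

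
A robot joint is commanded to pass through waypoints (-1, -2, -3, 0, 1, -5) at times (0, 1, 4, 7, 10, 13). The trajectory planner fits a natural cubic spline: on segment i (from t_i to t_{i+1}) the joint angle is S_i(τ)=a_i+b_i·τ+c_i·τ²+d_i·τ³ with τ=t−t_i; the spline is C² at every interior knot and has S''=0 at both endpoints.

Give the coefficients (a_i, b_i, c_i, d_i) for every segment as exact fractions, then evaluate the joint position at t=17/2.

  seg 0: a=-1 b=-420/403 c=0 d=17/403
  seg 1: a=-2 b=-369/403 c=51/403 d=245/10881
  seg 2: a=-3 b=14/31 c=398/1209 d=-59/1209
  seg 3: a=0 b=447/403 c=-133/1209 d=-539/10881
  seg 4: a=1 b=-358/403 c=-224/403 d=224/3627
S(17/2) = 4027/3224

Δ: Δ0=-1, Δ1=-1/3, Δ2=1, Δ3=1/3, Δ4=-2
row 1: diag=8, rhs=4; c'=3/8, d'=1/2
row 2: denom=12−3·3/8=87/8; d'=(8−3·1/2)/(87/8)=52/87
row 3: denom=12−3·8/29=324/29; d'=(-4−3·52/87)/(324/29)=-14/27
row 4: denom=12−3·29/108=403/36; d'=(-14−3·-14/27)/(403/36)=-448/403
back: M4=-448/403
back: M3=-14/27−29/108·-448/403=-266/1209
back: M2=52/87−8/29·-266/1209=796/1209
back: M1=1/2−3/8·796/1209=102/403
M: M0=0, M1=102/403, M2=796/1209, M3=-266/1209, M4=-448/403, M5=0
seg 0: a=-1, c=M0/2=0, d=(M1−M0)/(6·1)=17/403, b=Δ0−h0·(2M0+M1)/6=-420/403
seg 1: a=-2, c=M1/2=51/403, d=(M2−M1)/(6·3)=245/10881, b=Δ1−h1·(2M1+M2)/6=-369/403
seg 2: a=-3, c=M2/2=398/1209, d=(M3−M2)/(6·3)=-59/1209, b=Δ2−h2·(2M2+M3)/6=14/31
seg 3: a=0, c=M3/2=-133/1209, d=(M4−M3)/(6·3)=-539/10881, b=Δ3−h3·(2M3+M4)/6=447/403
seg 4: a=1, c=M4/2=-224/403, d=(M5−M4)/(6·3)=224/3627, b=Δ4−h4·(2M4+M5)/6=-358/403
t_q=17/2 → seg 3, τ=3/2; S=0+447/403·τ+-133/1209·τ²+-539/10881·τ³=4027/3224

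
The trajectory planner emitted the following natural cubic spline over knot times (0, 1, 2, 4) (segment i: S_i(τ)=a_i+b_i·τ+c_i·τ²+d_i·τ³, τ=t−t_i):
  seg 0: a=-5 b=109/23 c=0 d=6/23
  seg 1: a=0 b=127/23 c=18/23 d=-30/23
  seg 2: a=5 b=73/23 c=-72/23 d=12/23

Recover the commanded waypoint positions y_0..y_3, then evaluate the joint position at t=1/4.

y_0 = S_0(0) = a_0 = -5
y_1 = S_1(0) = a_1 = 0
y_2 = S_2(0) = a_2 = 5
y_3 = S_2(2) = 3
t_q=1/4 is in segment 0 (τ=1/4); S_0(τ)=-2805/736

y_0=-5 y_1=0 y_2=5 y_3=3
S(1/4) = -2805/736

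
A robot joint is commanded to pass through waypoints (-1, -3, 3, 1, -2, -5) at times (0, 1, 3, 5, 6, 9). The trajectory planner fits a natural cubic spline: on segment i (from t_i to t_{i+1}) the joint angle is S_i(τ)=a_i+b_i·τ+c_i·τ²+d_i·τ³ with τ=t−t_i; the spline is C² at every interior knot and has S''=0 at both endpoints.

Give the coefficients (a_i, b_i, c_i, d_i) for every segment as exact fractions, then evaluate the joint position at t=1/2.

Δ: Δ0=-2, Δ1=3, Δ2=-1, Δ3=-3, Δ4=-1
row 1: diag=6, rhs=30; c'=1/3, d'=5
row 2: denom=8−2·1/3=22/3; d'=(-24−2·5)/(22/3)=-51/11
row 3: denom=6−2·3/11=60/11; d'=(-12−2·-51/11)/(60/11)=-1/2
row 4: denom=8−1·11/60=469/60; d'=(12−1·-1/2)/(469/60)=750/469
back: M4=750/469
back: M3=-1/2−11/60·750/469=-372/469
back: M2=-51/11−3/11·-372/469=-2073/469
back: M1=5−1/3·-2073/469=3036/469
M: M0=0, M1=3036/469, M2=-2073/469, M3=-372/469, M4=750/469, M5=0
seg 0: a=-1, c=M0/2=0, d=(M1−M0)/(6·1)=506/469, b=Δ0−h0·(2M0+M1)/6=-1444/469
seg 1: a=-3, c=M1/2=1518/469, d=(M2−M1)/(6·2)=-1703/1876, b=Δ1−h1·(2M1+M2)/6=74/469
seg 2: a=3, c=M2/2=-2073/938, d=(M3−M2)/(6·2)=81/268, b=Δ2−h2·(2M2+M3)/6=1037/469
seg 3: a=1, c=M3/2=-186/469, d=(M4−M3)/(6·1)=187/469, b=Δ3−h3·(2M3+M4)/6=-1408/469
seg 4: a=-2, c=M4/2=375/469, d=(M5−M4)/(6·3)=-125/1407, b=Δ4−h4·(2M4+M5)/6=-1219/469
t_q=1/2 → seg 0, τ=1/2; S=-1+-1444/469·τ+0·τ²+506/469·τ³=-4511/1876

  seg 0: a=-1 b=-1444/469 c=0 d=506/469
  seg 1: a=-3 b=74/469 c=1518/469 d=-1703/1876
  seg 2: a=3 b=1037/469 c=-2073/938 d=81/268
  seg 3: a=1 b=-1408/469 c=-186/469 d=187/469
  seg 4: a=-2 b=-1219/469 c=375/469 d=-125/1407
S(1/2) = -4511/1876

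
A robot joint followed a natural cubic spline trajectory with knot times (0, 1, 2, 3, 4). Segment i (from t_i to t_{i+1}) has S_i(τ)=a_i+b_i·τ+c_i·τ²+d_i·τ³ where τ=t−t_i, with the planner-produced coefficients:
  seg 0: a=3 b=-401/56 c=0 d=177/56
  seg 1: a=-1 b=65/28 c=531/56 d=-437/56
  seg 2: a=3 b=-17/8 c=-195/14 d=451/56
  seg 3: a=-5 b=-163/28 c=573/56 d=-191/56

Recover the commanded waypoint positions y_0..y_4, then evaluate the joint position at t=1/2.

y_0 = S_0(0) = a_0 = 3
y_1 = S_1(0) = a_1 = -1
y_2 = S_2(0) = a_2 = 3
y_3 = S_3(0) = a_3 = -5
y_4 = S_3(1) = -4
t_q=1/2 is in segment 0 (τ=1/2); S_0(τ)=-83/448

y_0=3 y_1=-1 y_2=3 y_3=-5 y_4=-4
S(1/2) = -83/448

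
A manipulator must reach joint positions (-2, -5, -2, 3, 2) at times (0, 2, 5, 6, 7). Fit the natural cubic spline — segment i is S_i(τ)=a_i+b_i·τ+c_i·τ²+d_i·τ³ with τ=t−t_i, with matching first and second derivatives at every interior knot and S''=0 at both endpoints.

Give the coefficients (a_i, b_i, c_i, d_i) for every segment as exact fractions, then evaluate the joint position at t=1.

Δ: Δ0=-3/2, Δ1=1, Δ2=5, Δ3=-1
row 1: diag=10, rhs=15; c'=3/10, d'=3/2
row 2: denom=8−3·3/10=71/10; d'=(24−3·3/2)/(71/10)=195/71
row 3: denom=4−1·10/71=274/71; d'=(-36−1·195/71)/(274/71)=-2751/274
back: M3=-2751/274
back: M2=195/71−10/71·-2751/274=570/137
back: M1=3/2−3/10·570/137=69/274
M: M0=0, M1=69/274, M2=570/137, M3=-2751/274, M4=0
seg 0: a=-2, c=M0/2=0, d=(M1−M0)/(6·2)=23/1096, b=Δ0−h0·(2M0+M1)/6=-217/137
seg 1: a=-5, c=M1/2=69/548, d=(M2−M1)/(6·3)=119/548, b=Δ1−h1·(2M1+M2)/6=-365/274
seg 2: a=-2, c=M2/2=285/137, d=(M3−M2)/(6·1)=-1297/548, b=Δ2−h2·(2M2+M3)/6=2897/548
seg 3: a=3, c=M3/2=-2751/548, d=(M4−M3)/(6·1)=917/548, b=Δ3−h3·(2M3+M4)/6=643/274
t_q=1 → seg 0, τ=1; S=-2+-217/137·τ+0·τ²+23/1096·τ³=-3905/1096

  seg 0: a=-2 b=-217/137 c=0 d=23/1096
  seg 1: a=-5 b=-365/274 c=69/548 d=119/548
  seg 2: a=-2 b=2897/548 c=285/137 d=-1297/548
  seg 3: a=3 b=643/274 c=-2751/548 d=917/548
S(1) = -3905/1096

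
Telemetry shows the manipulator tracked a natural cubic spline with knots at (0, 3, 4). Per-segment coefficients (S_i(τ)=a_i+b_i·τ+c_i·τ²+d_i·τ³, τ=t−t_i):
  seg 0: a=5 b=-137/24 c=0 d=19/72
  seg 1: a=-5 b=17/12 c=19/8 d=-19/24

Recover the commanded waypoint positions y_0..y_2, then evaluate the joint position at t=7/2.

y_0=5 y_1=-5 y_2=-2
S(7/2) = -243/64

y_0 = S_0(0) = a_0 = 5
y_1 = S_1(0) = a_1 = -5
y_2 = S_1(1) = -2
t_q=7/2 is in segment 1 (τ=1/2); S_1(τ)=-243/64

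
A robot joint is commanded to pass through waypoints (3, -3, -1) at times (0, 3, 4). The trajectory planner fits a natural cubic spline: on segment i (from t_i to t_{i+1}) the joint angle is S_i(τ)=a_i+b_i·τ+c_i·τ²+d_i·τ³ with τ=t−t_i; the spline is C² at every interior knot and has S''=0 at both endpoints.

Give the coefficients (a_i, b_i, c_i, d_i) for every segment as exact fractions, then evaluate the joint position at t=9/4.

  seg 0: a=3 b=-7/2 c=0 d=1/6
  seg 1: a=-3 b=1 c=3/2 d=-1/2
S(9/4) = -381/128

Δ: Δ0=-2, Δ1=2
row 1: diag=8, rhs=24; c'=1/8, d'=3
back: M1=3
M: M0=0, M1=3, M2=0
seg 0: a=3, c=M0/2=0, d=(M1−M0)/(6·3)=1/6, b=Δ0−h0·(2M0+M1)/6=-7/2
seg 1: a=-3, c=M1/2=3/2, d=(M2−M1)/(6·1)=-1/2, b=Δ1−h1·(2M1+M2)/6=1
t_q=9/4 → seg 0, τ=9/4; S=3+-7/2·τ+0·τ²+1/6·τ³=-381/128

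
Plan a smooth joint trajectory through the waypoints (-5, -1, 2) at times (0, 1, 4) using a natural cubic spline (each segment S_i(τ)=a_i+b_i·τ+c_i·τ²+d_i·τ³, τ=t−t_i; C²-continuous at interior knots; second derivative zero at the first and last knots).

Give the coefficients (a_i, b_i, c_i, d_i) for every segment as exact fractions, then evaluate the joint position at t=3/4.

  seg 0: a=-5 b=35/8 c=0 d=-3/8
  seg 1: a=-1 b=13/4 c=-9/8 d=1/8
S(3/4) = -961/512

Δ: Δ0=4, Δ1=1
row 1: diag=8, rhs=-18; c'=3/8, d'=-9/4
back: M1=-9/4
M: M0=0, M1=-9/4, M2=0
seg 0: a=-5, c=M0/2=0, d=(M1−M0)/(6·1)=-3/8, b=Δ0−h0·(2M0+M1)/6=35/8
seg 1: a=-1, c=M1/2=-9/8, d=(M2−M1)/(6·3)=1/8, b=Δ1−h1·(2M1+M2)/6=13/4
t_q=3/4 → seg 0, τ=3/4; S=-5+35/8·τ+0·τ²+-3/8·τ³=-961/512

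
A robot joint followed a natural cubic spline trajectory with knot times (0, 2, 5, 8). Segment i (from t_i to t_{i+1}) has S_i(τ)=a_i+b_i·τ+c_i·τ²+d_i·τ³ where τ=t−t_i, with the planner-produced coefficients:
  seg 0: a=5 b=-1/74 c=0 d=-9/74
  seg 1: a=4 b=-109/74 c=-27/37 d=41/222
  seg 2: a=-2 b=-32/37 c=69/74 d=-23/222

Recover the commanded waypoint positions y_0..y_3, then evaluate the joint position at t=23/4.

y_0 = S_0(0) = a_0 = 5
y_1 = S_1(0) = a_1 = 4
y_2 = S_2(0) = a_2 = -2
y_3 = S_2(3) = 1
t_q=23/4 is in segment 2 (τ=3/4); S_2(τ)=-10267/4736

y_0=5 y_1=4 y_2=-2 y_3=1
S(23/4) = -10267/4736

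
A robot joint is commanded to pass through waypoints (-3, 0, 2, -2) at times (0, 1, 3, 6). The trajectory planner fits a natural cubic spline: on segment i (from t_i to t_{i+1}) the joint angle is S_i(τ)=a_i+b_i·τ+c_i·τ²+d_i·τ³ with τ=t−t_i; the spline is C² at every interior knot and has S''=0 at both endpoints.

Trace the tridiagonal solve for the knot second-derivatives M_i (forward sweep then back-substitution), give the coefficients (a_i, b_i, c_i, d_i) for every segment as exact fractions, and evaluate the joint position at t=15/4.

  seg 0: a=-3 b=275/84 c=0 d=-23/84
  seg 1: a=0 b=103/42 c=-23/28 d=1/21
  seg 2: a=2 b=-11/42 c=-15/28 d=5/84
S(15/4) = 391/256

Δ: Δ0=3, Δ1=1, Δ2=-4/3
row 1: diag=6, rhs=-12; c'=1/3, d'=-2
row 2: denom=10−2·1/3=28/3; d'=(-14−2·-2)/(28/3)=-15/14
back: M2=-15/14
back: M1=-2−1/3·-15/14=-23/14
M: M0=0, M1=-23/14, M2=-15/14, M3=0
seg 0: a=-3, c=M0/2=0, d=(M1−M0)/(6·1)=-23/84, b=Δ0−h0·(2M0+M1)/6=275/84
seg 1: a=0, c=M1/2=-23/28, d=(M2−M1)/(6·2)=1/21, b=Δ1−h1·(2M1+M2)/6=103/42
seg 2: a=2, c=M2/2=-15/28, d=(M3−M2)/(6·3)=5/84, b=Δ2−h2·(2M2+M3)/6=-11/42
t_q=15/4 → seg 2, τ=3/4; S=2+-11/42·τ+-15/28·τ²+5/84·τ³=391/256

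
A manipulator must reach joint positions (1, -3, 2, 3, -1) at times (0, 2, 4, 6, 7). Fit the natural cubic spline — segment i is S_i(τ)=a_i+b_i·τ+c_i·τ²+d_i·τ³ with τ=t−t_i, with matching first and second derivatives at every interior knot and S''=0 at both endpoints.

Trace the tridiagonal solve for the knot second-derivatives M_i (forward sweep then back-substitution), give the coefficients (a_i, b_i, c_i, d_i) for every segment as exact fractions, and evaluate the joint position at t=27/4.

Δ: Δ0=-2, Δ1=5/2, Δ2=1/2, Δ3=-4
row 1: diag=8, rhs=27; c'=1/4, d'=27/8
row 2: denom=8−2·1/4=15/2; d'=(-12−2·27/8)/(15/2)=-5/2
row 3: denom=6−2·4/15=82/15; d'=(-27−2·-5/2)/(82/15)=-165/41
back: M3=-165/41
back: M2=-5/2−4/15·-165/41=-117/82
back: M1=27/8−1/4·-117/82=153/41
M: M0=0, M1=153/41, M2=-117/82, M3=-165/41, M4=0
seg 0: a=1, c=M0/2=0, d=(M1−M0)/(6·2)=51/164, b=Δ0−h0·(2M0+M1)/6=-133/41
seg 1: a=-3, c=M1/2=153/82, d=(M2−M1)/(6·2)=-141/328, b=Δ1−h1·(2M1+M2)/6=20/41
seg 2: a=2, c=M2/2=-117/164, d=(M3−M2)/(6·2)=-71/328, b=Δ2−h2·(2M2+M3)/6=229/82
seg 3: a=3, c=M3/2=-165/82, d=(M4−M3)/(6·1)=55/82, b=Δ3−h3·(2M3+M4)/6=-109/41
t_q=27/4 → seg 3, τ=3/4; S=3+-109/41·τ+-165/82·τ²+55/82·τ³=825/5248

  seg 0: a=1 b=-133/41 c=0 d=51/164
  seg 1: a=-3 b=20/41 c=153/82 d=-141/328
  seg 2: a=2 b=229/82 c=-117/164 d=-71/328
  seg 3: a=3 b=-109/41 c=-165/82 d=55/82
S(27/4) = 825/5248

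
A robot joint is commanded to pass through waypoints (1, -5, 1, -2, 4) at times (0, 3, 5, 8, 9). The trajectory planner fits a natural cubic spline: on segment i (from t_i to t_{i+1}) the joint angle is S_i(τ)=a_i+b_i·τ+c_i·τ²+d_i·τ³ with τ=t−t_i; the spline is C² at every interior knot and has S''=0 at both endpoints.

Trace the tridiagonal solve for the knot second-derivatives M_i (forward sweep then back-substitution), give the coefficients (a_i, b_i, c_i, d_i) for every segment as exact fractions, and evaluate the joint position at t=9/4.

Δ: Δ0=-2, Δ1=3, Δ2=-1, Δ3=6
row 1: diag=10, rhs=30; c'=1/5, d'=3
row 2: denom=10−2·1/5=48/5; d'=(-24−2·3)/(48/5)=-25/8
row 3: denom=8−3·5/16=113/16; d'=(42−3·-25/8)/(113/16)=822/113
back: M3=822/113
back: M2=-25/8−5/16·822/113=-610/113
back: M1=3−1/5·-610/113=461/113
M: M0=0, M1=461/113, M2=-610/113, M3=822/113, M4=0
seg 0: a=1, c=M0/2=0, d=(M1−M0)/(6·3)=461/2034, b=Δ0−h0·(2M0+M1)/6=-913/226
seg 1: a=-5, c=M1/2=461/226, d=(M2−M1)/(6·2)=-357/452, b=Δ1−h1·(2M1+M2)/6=235/113
seg 2: a=1, c=M2/2=-305/113, d=(M3−M2)/(6·3)=716/1017, b=Δ2−h2·(2M2+M3)/6=86/113
seg 3: a=-2, c=M3/2=411/113, d=(M4−M3)/(6·1)=-137/113, b=Δ3−h3·(2M3+M4)/6=404/113
t_q=9/4 → seg 0, τ=9/4; S=1+-913/226·τ+0·τ²+461/2034·τ³=-79667/14464

  seg 0: a=1 b=-913/226 c=0 d=461/2034
  seg 1: a=-5 b=235/113 c=461/226 d=-357/452
  seg 2: a=1 b=86/113 c=-305/113 d=716/1017
  seg 3: a=-2 b=404/113 c=411/113 d=-137/113
S(9/4) = -79667/14464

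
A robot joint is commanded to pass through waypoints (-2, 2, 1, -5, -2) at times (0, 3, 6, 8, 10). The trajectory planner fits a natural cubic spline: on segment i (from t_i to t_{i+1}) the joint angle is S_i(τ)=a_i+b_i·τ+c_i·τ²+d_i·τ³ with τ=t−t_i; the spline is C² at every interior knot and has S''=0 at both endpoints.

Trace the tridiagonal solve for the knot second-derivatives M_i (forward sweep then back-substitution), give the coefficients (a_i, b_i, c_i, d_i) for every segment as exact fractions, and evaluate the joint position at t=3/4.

Δ: Δ0=4/3, Δ1=-1/3, Δ2=-3, Δ3=3/2
row 1: diag=12, rhs=-10; c'=1/4, d'=-5/6
row 2: denom=10−3·1/4=37/4; d'=(-16−3·-5/6)/(37/4)=-54/37
row 3: denom=8−2·8/37=280/37; d'=(27−2·-54/37)/(280/37)=1107/280
back: M3=1107/280
back: M2=-54/37−8/37·1107/280=-81/35
back: M1=-5/6−1/4·-81/35=-107/420
M: M0=0, M1=-107/420, M2=-81/35, M3=1107/280, M4=0
seg 0: a=-2, c=M0/2=0, d=(M1−M0)/(6·3)=-107/7560, b=Δ0−h0·(2M0+M1)/6=409/280
seg 1: a=2, c=M1/2=-107/840, d=(M2−M1)/(6·3)=-173/1512, b=Δ1−h1·(2M1+M2)/6=151/140
seg 2: a=1, c=M2/2=-81/70, d=(M3−M2)/(6·2)=117/224, b=Δ2−h2·(2M2+M3)/6=-111/40
seg 3: a=-5, c=M3/2=1107/560, d=(M4−M3)/(6·2)=-369/1120, b=Δ3−h3·(2M3+M4)/6=-159/140
t_q=3/4 → seg 0, τ=3/4; S=-2+409/280·τ+0·τ²+-107/7560·τ³=-3263/3584

  seg 0: a=-2 b=409/280 c=0 d=-107/7560
  seg 1: a=2 b=151/140 c=-107/840 d=-173/1512
  seg 2: a=1 b=-111/40 c=-81/70 d=117/224
  seg 3: a=-5 b=-159/140 c=1107/560 d=-369/1120
S(3/4) = -3263/3584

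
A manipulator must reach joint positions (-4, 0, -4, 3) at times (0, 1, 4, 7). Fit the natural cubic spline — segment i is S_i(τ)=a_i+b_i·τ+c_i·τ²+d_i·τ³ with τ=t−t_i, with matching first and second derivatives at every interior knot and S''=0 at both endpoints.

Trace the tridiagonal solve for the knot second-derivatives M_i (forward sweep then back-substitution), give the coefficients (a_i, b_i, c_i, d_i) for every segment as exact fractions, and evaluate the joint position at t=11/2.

Δ: Δ0=4, Δ1=-4/3, Δ2=7/3
row 1: diag=8, rhs=-32; c'=3/8, d'=-4
row 2: denom=12−3·3/8=87/8; d'=(22−3·-4)/(87/8)=272/87
back: M2=272/87
back: M1=-4−3/8·272/87=-150/29
M: M0=0, M1=-150/29, M2=272/87, M3=0
seg 0: a=-4, c=M0/2=0, d=(M1−M0)/(6·1)=-25/29, b=Δ0−h0·(2M0+M1)/6=141/29
seg 1: a=0, c=M1/2=-75/29, d=(M2−M1)/(6·3)=361/783, b=Δ1−h1·(2M1+M2)/6=66/29
seg 2: a=-4, c=M2/2=136/87, d=(M3−M2)/(6·3)=-136/783, b=Δ2−h2·(2M2+M3)/6=-23/29
t_q=11/2 → seg 2, τ=3/2; S=-4+-23/29·τ+136/87·τ²+-136/783·τ³=-131/58

  seg 0: a=-4 b=141/29 c=0 d=-25/29
  seg 1: a=0 b=66/29 c=-75/29 d=361/783
  seg 2: a=-4 b=-23/29 c=136/87 d=-136/783
S(11/2) = -131/58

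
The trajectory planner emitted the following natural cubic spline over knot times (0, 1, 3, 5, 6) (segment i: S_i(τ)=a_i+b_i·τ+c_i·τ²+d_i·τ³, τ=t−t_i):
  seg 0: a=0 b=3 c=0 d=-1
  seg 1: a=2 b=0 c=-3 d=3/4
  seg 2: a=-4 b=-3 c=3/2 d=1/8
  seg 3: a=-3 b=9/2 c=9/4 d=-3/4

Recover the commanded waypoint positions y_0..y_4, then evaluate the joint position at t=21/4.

y_0 = S_0(0) = a_0 = 0
y_1 = S_1(0) = a_1 = 2
y_2 = S_2(0) = a_2 = -4
y_3 = S_3(0) = a_3 = -3
y_4 = S_3(1) = 3
t_q=21/4 is in segment 3 (τ=1/4); S_3(τ)=-447/256

y_0=0 y_1=2 y_2=-4 y_3=-3 y_4=3
S(21/4) = -447/256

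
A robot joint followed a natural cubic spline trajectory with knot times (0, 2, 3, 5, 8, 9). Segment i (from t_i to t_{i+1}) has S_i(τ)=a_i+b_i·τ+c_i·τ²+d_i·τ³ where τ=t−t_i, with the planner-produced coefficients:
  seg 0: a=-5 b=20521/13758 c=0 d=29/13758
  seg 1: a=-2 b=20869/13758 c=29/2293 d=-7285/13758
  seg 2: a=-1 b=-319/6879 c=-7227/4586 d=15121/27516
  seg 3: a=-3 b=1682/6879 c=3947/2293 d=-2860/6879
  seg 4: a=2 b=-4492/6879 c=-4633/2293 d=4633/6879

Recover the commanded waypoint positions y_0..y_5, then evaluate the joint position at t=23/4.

y_0=-5 y_1=-2 y_2=-1 y_3=-3 y_4=2 y_5=0
S(23/4) = -9281/4586

y_0 = S_0(0) = a_0 = -5
y_1 = S_1(0) = a_1 = -2
y_2 = S_2(0) = a_2 = -1
y_3 = S_3(0) = a_3 = -3
y_4 = S_4(0) = a_4 = 2
y_5 = S_4(1) = 0
t_q=23/4 is in segment 3 (τ=3/4); S_3(τ)=-9281/4586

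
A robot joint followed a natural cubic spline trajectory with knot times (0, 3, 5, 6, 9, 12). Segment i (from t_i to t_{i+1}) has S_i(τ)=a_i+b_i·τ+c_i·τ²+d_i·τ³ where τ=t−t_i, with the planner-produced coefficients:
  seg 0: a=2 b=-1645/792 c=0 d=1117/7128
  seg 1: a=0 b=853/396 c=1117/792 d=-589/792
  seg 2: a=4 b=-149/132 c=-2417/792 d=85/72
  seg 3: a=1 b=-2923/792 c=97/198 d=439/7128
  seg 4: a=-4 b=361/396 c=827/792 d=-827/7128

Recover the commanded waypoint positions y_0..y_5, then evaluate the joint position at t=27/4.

y_0=2 y_1=0 y_2=4 y_3=1 y_4=-4 y_5=5
S(27/4) = -8259/5632

y_0 = S_0(0) = a_0 = 2
y_1 = S_1(0) = a_1 = 0
y_2 = S_2(0) = a_2 = 4
y_3 = S_3(0) = a_3 = 1
y_4 = S_4(0) = a_4 = -4
y_5 = S_4(3) = 5
t_q=27/4 is in segment 3 (τ=3/4); S_3(τ)=-8259/5632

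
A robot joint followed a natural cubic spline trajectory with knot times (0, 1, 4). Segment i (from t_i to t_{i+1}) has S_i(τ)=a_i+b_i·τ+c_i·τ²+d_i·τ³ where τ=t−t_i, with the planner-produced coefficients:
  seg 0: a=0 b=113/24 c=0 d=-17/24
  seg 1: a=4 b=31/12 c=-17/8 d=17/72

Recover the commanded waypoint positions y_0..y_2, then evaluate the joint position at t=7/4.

y_0=0 y_1=4 y_2=-1
S(7/4) = 2479/512

y_0 = S_0(0) = a_0 = 0
y_1 = S_1(0) = a_1 = 4
y_2 = S_1(3) = -1
t_q=7/4 is in segment 1 (τ=3/4); S_1(τ)=2479/512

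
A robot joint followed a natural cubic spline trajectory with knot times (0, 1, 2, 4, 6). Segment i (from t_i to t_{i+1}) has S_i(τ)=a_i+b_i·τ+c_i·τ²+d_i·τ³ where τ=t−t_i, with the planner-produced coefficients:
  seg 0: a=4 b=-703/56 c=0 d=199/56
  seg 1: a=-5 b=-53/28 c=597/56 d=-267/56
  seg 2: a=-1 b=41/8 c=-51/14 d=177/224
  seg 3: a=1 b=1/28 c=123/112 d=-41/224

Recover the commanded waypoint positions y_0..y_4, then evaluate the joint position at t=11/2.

y_0=4 y_1=-5 y_2=-1 y_3=1 y_4=4
S(11/2) = 5209/1792

y_0 = S_0(0) = a_0 = 4
y_1 = S_1(0) = a_1 = -5
y_2 = S_2(0) = a_2 = -1
y_3 = S_3(0) = a_3 = 1
y_4 = S_3(2) = 4
t_q=11/2 is in segment 3 (τ=3/2); S_3(τ)=5209/1792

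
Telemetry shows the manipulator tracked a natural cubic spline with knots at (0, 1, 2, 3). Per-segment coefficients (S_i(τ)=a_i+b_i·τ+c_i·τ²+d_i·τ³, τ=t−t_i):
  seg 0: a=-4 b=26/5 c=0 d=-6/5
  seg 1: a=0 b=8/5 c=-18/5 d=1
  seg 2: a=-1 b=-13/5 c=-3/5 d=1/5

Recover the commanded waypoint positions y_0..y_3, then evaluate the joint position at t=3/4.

y_0 = S_0(0) = a_0 = -4
y_1 = S_1(0) = a_1 = 0
y_2 = S_2(0) = a_2 = -1
y_3 = S_2(1) = -4
t_q=3/4 is in segment 0 (τ=3/4); S_0(τ)=-97/160

y_0=-4 y_1=0 y_2=-1 y_3=-4
S(3/4) = -97/160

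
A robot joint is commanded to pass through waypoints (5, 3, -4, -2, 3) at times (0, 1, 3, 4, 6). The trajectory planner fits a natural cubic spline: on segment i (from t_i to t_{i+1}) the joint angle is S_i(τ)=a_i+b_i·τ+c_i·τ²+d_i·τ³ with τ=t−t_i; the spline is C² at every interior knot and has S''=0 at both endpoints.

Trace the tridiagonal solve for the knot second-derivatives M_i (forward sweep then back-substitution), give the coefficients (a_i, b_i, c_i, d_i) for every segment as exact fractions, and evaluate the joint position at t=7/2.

Δ: Δ0=-2, Δ1=-7/2, Δ2=2, Δ3=5/2
row 1: diag=6, rhs=-9; c'=1/3, d'=-3/2
row 2: denom=6−2·1/3=16/3; d'=(33−2·-3/2)/(16/3)=27/4
row 3: denom=6−1·3/16=93/16; d'=(3−1·27/4)/(93/16)=-20/31
back: M3=-20/31
back: M2=27/4−3/16·-20/31=213/31
back: M1=-3/2−1/3·213/31=-235/62
M: M0=0, M1=-235/62, M2=213/31, M3=-20/31, M4=0
seg 0: a=5, c=M0/2=0, d=(M1−M0)/(6·1)=-235/372, b=Δ0−h0·(2M0+M1)/6=-509/372
seg 1: a=3, c=M1/2=-235/124, d=(M2−M1)/(6·2)=661/744, b=Δ1−h1·(2M1+M2)/6=-607/186
seg 2: a=-4, c=M2/2=213/62, d=(M3−M2)/(6·1)=-233/186, b=Δ2−h2·(2M2+M3)/6=-17/93
seg 3: a=-2, c=M3/2=-10/31, d=(M4−M3)/(6·2)=5/93, b=Δ3−h3·(2M3+M4)/6=545/186
t_q=7/2 → seg 2, τ=1/2; S=-4+-17/93·τ+213/62·τ²+-233/186·τ³=-1681/496

  seg 0: a=5 b=-509/372 c=0 d=-235/372
  seg 1: a=3 b=-607/186 c=-235/124 d=661/744
  seg 2: a=-4 b=-17/93 c=213/62 d=-233/186
  seg 3: a=-2 b=545/186 c=-10/31 d=5/93
S(7/2) = -1681/496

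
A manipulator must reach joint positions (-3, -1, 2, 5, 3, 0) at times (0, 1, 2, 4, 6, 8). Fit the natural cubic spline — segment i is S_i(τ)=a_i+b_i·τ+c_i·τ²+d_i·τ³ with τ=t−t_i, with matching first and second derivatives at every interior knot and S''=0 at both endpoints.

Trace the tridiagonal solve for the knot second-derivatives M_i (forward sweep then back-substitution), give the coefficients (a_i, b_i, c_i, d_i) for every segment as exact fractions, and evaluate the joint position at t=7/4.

Δ: Δ0=2, Δ1=3, Δ2=3/2, Δ3=-1, Δ4=-3/2
row 1: diag=4, rhs=6; c'=1/4, d'=3/2
row 2: denom=6−1·1/4=23/4; d'=(-9−1·3/2)/(23/4)=-42/23
row 3: denom=8−2·8/23=168/23; d'=(-15−2·-42/23)/(168/23)=-87/56
row 4: denom=8−2·23/84=313/42; d'=(-3−2·-87/56)/(313/42)=9/626
back: M4=9/626
back: M3=-87/56−23/84·9/626=-975/626
back: M2=-42/23−8/23·-975/626=-402/313
back: M1=3/2−1/4·-402/313=570/313
M: M0=0, M1=570/313, M2=-402/313, M3=-975/626, M4=9/626, M5=0
seg 0: a=-3, c=M0/2=0, d=(M1−M0)/(6·1)=95/313, b=Δ0−h0·(2M0+M1)/6=531/313
seg 1: a=-1, c=M1/2=285/313, d=(M2−M1)/(6·1)=-162/313, b=Δ1−h1·(2M1+M2)/6=816/313
seg 2: a=2, c=M2/2=-201/313, d=(M3−M2)/(6·2)=-57/2504, b=Δ2−h2·(2M2+M3)/6=900/313
seg 3: a=5, c=M3/2=-975/1252, d=(M4−M3)/(6·2)=41/313, b=Δ3−h3·(2M3+M4)/6=21/626
seg 4: a=3, c=M4/2=9/1252, d=(M5−M4)/(6·2)=-3/2504, b=Δ4−h4·(2M4+M5)/6=-945/626
t_q=7/4 → seg 1, τ=3/4; S=-1+816/313·τ+285/313·τ²+-162/313·τ³=12511/10016

  seg 0: a=-3 b=531/313 c=0 d=95/313
  seg 1: a=-1 b=816/313 c=285/313 d=-162/313
  seg 2: a=2 b=900/313 c=-201/313 d=-57/2504
  seg 3: a=5 b=21/626 c=-975/1252 d=41/313
  seg 4: a=3 b=-945/626 c=9/1252 d=-3/2504
S(7/4) = 12511/10016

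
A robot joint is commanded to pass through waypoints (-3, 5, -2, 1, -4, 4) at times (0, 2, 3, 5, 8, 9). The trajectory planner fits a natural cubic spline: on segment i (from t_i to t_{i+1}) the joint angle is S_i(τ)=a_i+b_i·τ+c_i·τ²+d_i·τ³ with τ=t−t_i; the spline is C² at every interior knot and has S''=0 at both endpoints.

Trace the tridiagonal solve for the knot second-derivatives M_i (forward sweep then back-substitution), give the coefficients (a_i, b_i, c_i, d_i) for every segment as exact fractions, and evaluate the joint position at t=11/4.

  seg 0: a=-3 b=57793/6879 c=0 d=-30277/27516
  seg 1: a=5 b=-33038/6879 c=-30277/4586 d=60601/13758
  seg 2: a=-2 b=-65935/13758 c=15162/2293 d=-23843/13758
  seg 3: a=1 b=11837/13758 c=-8681/2293 d=13499/13758
  seg 4: a=-4 b=31897/6879 c=23135/4586 d=-23135/13758
S(11/4) = -134259/293504

Δ: Δ0=4, Δ1=-7, Δ2=3/2, Δ3=-5/3, Δ4=8
row 1: diag=6, rhs=-66; c'=1/6, d'=-11
row 2: denom=6−1·1/6=35/6; d'=(51−1·-11)/(35/6)=372/35
row 3: denom=10−2·12/35=326/35; d'=(-19−2·372/35)/(326/35)=-1409/326
row 4: denom=8−3·105/326=2293/326; d'=(58−3·-1409/326)/(2293/326)=23135/2293
back: M4=23135/2293
back: M3=-1409/326−105/326·23135/2293=-17362/2293
back: M2=372/35−12/35·-17362/2293=30324/2293
back: M1=-11−1/6·30324/2293=-30277/2293
M: M0=0, M1=-30277/2293, M2=30324/2293, M3=-17362/2293, M4=23135/2293, M5=0
seg 0: a=-3, c=M0/2=0, d=(M1−M0)/(6·2)=-30277/27516, b=Δ0−h0·(2M0+M1)/6=57793/6879
seg 1: a=5, c=M1/2=-30277/4586, d=(M2−M1)/(6·1)=60601/13758, b=Δ1−h1·(2M1+M2)/6=-33038/6879
seg 2: a=-2, c=M2/2=15162/2293, d=(M3−M2)/(6·2)=-23843/13758, b=Δ2−h2·(2M2+M3)/6=-65935/13758
seg 3: a=1, c=M3/2=-8681/2293, d=(M4−M3)/(6·3)=13499/13758, b=Δ3−h3·(2M3+M4)/6=11837/13758
seg 4: a=-4, c=M4/2=23135/4586, d=(M5−M4)/(6·1)=-23135/13758, b=Δ4−h4·(2M4+M5)/6=31897/6879
t_q=11/4 → seg 1, τ=3/4; S=5+-33038/6879·τ+-30277/4586·τ²+60601/13758·τ³=-134259/293504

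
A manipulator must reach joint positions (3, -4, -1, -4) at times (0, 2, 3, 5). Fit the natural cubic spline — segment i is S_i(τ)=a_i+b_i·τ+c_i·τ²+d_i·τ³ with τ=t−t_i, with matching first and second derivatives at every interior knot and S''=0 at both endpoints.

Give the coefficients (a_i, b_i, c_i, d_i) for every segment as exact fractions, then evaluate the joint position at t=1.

  seg 0: a=3 b=-419/70 c=0 d=87/140
  seg 1: a=-4 b=103/70 c=261/70 d=-11/5
  seg 2: a=-1 b=163/70 c=-201/70 d=67/140
S(1) = -331/140

Δ: Δ0=-7/2, Δ1=3, Δ2=-3/2
row 1: diag=6, rhs=39; c'=1/6, d'=13/2
row 2: denom=6−1·1/6=35/6; d'=(-27−1·13/2)/(35/6)=-201/35
back: M2=-201/35
back: M1=13/2−1/6·-201/35=261/35
M: M0=0, M1=261/35, M2=-201/35, M3=0
seg 0: a=3, c=M0/2=0, d=(M1−M0)/(6·2)=87/140, b=Δ0−h0·(2M0+M1)/6=-419/70
seg 1: a=-4, c=M1/2=261/70, d=(M2−M1)/(6·1)=-11/5, b=Δ1−h1·(2M1+M2)/6=103/70
seg 2: a=-1, c=M2/2=-201/70, d=(M3−M2)/(6·2)=67/140, b=Δ2−h2·(2M2+M3)/6=163/70
t_q=1 → seg 0, τ=1; S=3+-419/70·τ+0·τ²+87/140·τ³=-331/140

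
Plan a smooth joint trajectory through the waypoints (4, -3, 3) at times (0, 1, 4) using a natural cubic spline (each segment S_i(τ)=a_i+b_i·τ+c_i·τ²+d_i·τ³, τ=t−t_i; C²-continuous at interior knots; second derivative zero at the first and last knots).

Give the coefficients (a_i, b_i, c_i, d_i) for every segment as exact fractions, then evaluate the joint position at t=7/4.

  seg 0: a=4 b=-65/8 c=0 d=9/8
  seg 1: a=-3 b=-19/4 c=27/8 d=-3/8
S(7/4) = -2469/512

Δ: Δ0=-7, Δ1=2
row 1: diag=8, rhs=54; c'=3/8, d'=27/4
back: M1=27/4
M: M0=0, M1=27/4, M2=0
seg 0: a=4, c=M0/2=0, d=(M1−M0)/(6·1)=9/8, b=Δ0−h0·(2M0+M1)/6=-65/8
seg 1: a=-3, c=M1/2=27/8, d=(M2−M1)/(6·3)=-3/8, b=Δ1−h1·(2M1+M2)/6=-19/4
t_q=7/4 → seg 1, τ=3/4; S=-3+-19/4·τ+27/8·τ²+-3/8·τ³=-2469/512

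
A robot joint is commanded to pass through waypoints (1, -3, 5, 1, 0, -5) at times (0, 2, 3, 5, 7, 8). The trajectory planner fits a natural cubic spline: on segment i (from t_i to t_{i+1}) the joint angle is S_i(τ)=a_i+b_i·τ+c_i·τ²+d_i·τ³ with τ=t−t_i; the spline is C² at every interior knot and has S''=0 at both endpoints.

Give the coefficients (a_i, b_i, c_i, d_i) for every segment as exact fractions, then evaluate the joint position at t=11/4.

  seg 0: a=1 b=-2136/349 c=0 d=719/698
  seg 1: a=-3 b=2178/349 c=2157/349 d=-1543/349
  seg 2: a=5 b=1863/349 c=-2472/349 d=2383/1396
  seg 3: a=1 b=-876/349 c=2205/698 d=-3007/2792
  seg 4: a=0 b=-1953/698 c=-4611/1396 d=1537/1396
S(11/4) = 73527/22336

Δ: Δ0=-2, Δ1=8, Δ2=-2, Δ3=-1/2, Δ4=-5
row 1: diag=6, rhs=60; c'=1/6, d'=10
row 2: denom=6−1·1/6=35/6; d'=(-60−1·10)/(35/6)=-12
row 3: denom=8−2·12/35=256/35; d'=(9−2·-12)/(256/35)=1155/256
row 4: denom=6−2·35/128=349/64; d'=(-27−2·1155/256)/(349/64)=-4611/698
back: M4=-4611/698
back: M3=1155/256−35/128·-4611/698=2205/349
back: M2=-12−12/35·2205/349=-4944/349
back: M1=10−1/6·-4944/349=4314/349
M: M0=0, M1=4314/349, M2=-4944/349, M3=2205/349, M4=-4611/698, M5=0
seg 0: a=1, c=M0/2=0, d=(M1−M0)/(6·2)=719/698, b=Δ0−h0·(2M0+M1)/6=-2136/349
seg 1: a=-3, c=M1/2=2157/349, d=(M2−M1)/(6·1)=-1543/349, b=Δ1−h1·(2M1+M2)/6=2178/349
seg 2: a=5, c=M2/2=-2472/349, d=(M3−M2)/(6·2)=2383/1396, b=Δ2−h2·(2M2+M3)/6=1863/349
seg 3: a=1, c=M3/2=2205/698, d=(M4−M3)/(6·2)=-3007/2792, b=Δ3−h3·(2M3+M4)/6=-876/349
seg 4: a=0, c=M4/2=-4611/1396, d=(M5−M4)/(6·1)=1537/1396, b=Δ4−h4·(2M4+M5)/6=-1953/698
t_q=11/4 → seg 1, τ=3/4; S=-3+2178/349·τ+2157/349·τ²+-1543/349·τ³=73527/22336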